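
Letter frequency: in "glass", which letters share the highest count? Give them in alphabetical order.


Word: "glass"
Letter counts:
  'a': 1
  'g': 1
  'l': 1
  's': 2
Maximum count = 2
Most frequent = 's' (2 times each)


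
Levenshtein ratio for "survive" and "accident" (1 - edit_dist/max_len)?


Word 1: "survive" (length 7)
Word 2: "accident" (length 8)
One optimal edit sequence:
  1. delete 's'  (+1)
  2. substitute 'u' -> 'a'  (+1)
  3. substitute 'r' -> 'c'  (+1)
  4. substitute 'v' -> 'c'  (+1)
  5. keep 'i'
  6. substitute 'v' -> 'd'  (+1)
  7. keep 'e'
  8. insert 'n'  (+1)
  9. insert 't'  (+1)
Edit distance = 7
Max length = max(7, 8) = 8
Similarity = 1 - 7/8
= 0.1250


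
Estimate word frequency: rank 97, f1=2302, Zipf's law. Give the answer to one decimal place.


Zipf's law: f(r) = f(1) / r
f(1) = 2302
f(97) = 2302 / 97
= 23.7 occurrences


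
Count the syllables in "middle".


Word: "middle"
Syllable breakdown: mid / dle
Counting: 2 parts
= 2 syllables


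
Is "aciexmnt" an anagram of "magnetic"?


Word 1: "magnetic" → sorted: acegimnt
Word 2: "aciexmnt" → sorted: aceimntx
Same letters? acegimnt != aceimntx
Anagram = No


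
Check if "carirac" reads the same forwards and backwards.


Word: "carirac"
Reversed: "carirac"
Forward == Backward? carirac == carirac
Palindrome = Yes


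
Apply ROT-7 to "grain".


Word: "grain"
Shift: 7
Each letter → (letter + shift) mod 26:
  'g' (6) + 7 = 13 → 'n'
  'r' (17) + 7 = 24 → 'y'
  'a' (0) + 7 = 7 → 'h'
  'i' (8) + 7 = 15 → 'p'
  'n' (13) + 7 = 20 → 'u'
Result = "nyhpu"


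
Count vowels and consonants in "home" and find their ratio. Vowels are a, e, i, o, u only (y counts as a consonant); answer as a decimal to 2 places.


Word: "home"
Vowels (a,e,i,o,u): 2
Consonants: 2
Ratio = 2/2
= 1.00


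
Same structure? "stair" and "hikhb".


Pattern of "stair": [0, 1, 2, 3, 4]
Pattern of "hikhb": [0, 1, 2, 0, 3]
Patterns do not match
Same pattern = No


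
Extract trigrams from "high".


Word: "high" (length 4)
Number of trigrams = 4 - 3 + 1 = 2
  Position 0: "hig"
  Position 1: "igh"
Trigrams = "hig", "igh"


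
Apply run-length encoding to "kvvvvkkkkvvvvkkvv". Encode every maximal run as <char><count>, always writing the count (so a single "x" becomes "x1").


String: "kvvvvkkkkvvvvkkvv"
Scanning for consecutive runs:
  'k' x 1
  'v' x 4
  'k' x 4
  'v' x 4
  'k' x 2
  'v' x 2
RLE = "k1v4k4v4k2v2"


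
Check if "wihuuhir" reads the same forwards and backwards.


Word: "wihuuhir"
Reversed: "rihuuhiw"
Forward == Backward? wihuuhir != rihuuhiw
Palindrome = No


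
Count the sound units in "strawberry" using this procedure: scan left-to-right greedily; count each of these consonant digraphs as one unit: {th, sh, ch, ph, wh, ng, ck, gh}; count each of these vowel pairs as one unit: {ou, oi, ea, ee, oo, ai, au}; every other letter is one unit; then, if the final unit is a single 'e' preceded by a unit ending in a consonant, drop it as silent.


Word: "strawberry" (10 letters)
Left-to-right scan:
  [1] 's' (letter)
  [2] 't' (letter)
  [3] 'r' (letter)
  [4] 'a' (letter)
  [5] 'w' (letter)
  [6] 'b' (letter)
  [7] 'e' (letter)
  [8] 'r' (letter)
  [9] 'r' (letter)
  [10] 'y' (letter)
Units from scan: 10
Sound units = 10 units


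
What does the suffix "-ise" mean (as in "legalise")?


Suffix: -ise
As in: legalise -> legal + -ise
Meaning = to make


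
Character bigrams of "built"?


Word: "built" (length 5)
Number of bigrams = 5 - 2 + 1 = 4
  Position 0: "bu"
  Position 1: "ui"
  Position 2: "il"
  Position 3: "lt"
Bigrams = "bu", "ui", "il", "lt"


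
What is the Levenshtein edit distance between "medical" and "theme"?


Word 1: "medical" (length 7)
Word 2: "theme" (length 5)
One optimal edit sequence (insert/delete/substitute each cost 1):
  1. delete 'm'  (+1)
  2. delete 'e'  (+1)
  3. substitute 'd' -> 't'  (+1)
  4. substitute 'i' -> 'h'  (+1)
  5. substitute 'c' -> 'e'  (+1)
  6. substitute 'a' -> 'm'  (+1)
  7. substitute 'l' -> 'e'  (+1)
Total edit operations: 7
Edit distance = 7


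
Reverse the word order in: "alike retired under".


Original: "alike retired under"
Words (1..n): alike | retired | under
Reversed (n..1): under | retired | alike
Result = "under retired alike"


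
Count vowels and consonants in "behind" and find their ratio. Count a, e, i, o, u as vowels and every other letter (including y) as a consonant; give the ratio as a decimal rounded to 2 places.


Word: "behind"
Vowels (a,e,i,o,u): 2
Consonants: 4
Ratio = 2/4
= 0.50


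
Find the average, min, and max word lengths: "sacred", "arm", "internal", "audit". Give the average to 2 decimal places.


Lengths: "sacred"=6, "arm"=3, "internal"=8, "audit"=5
Sum = 22, Count = 4
Average = 22/4 = 5.50
= avg=5.50, min=3, max=8


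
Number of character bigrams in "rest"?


Word: "rest" (length 4)
Number of 2-grams = length - 2 + 1 = 4 - 2 + 1
= 3


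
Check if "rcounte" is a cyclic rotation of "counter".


Word: "counter", Candidate: "rcounte"
Method: check if candidate is substring of word+word
"countercounter" contains "rcounte"? Yes
Is rotation = Yes


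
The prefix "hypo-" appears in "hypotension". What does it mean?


Prefix: hypo-
As in: hypotension -> hypo- + tension
Meaning = under / below normal


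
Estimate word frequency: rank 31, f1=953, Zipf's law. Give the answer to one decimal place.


Zipf's law: f(r) = f(1) / r
f(1) = 953
f(31) = 953 / 31
= 30.7 occurrences


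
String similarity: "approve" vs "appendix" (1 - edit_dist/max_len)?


Word 1: "approve" (length 7)
Word 2: "appendix" (length 8)
One optimal edit sequence:
  1. keep 'a'
  2. keep 'p'
  3. keep 'p'
  4. insert 'e'  (+1)
  5. substitute 'r' -> 'n'  (+1)
  6. substitute 'o' -> 'd'  (+1)
  7. substitute 'v' -> 'i'  (+1)
  8. substitute 'e' -> 'x'  (+1)
Edit distance = 5
Max length = max(7, 8) = 8
Similarity = 1 - 5/8
= 0.3750


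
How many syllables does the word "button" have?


Word: "button"
Syllable breakdown: but · ton
Counting: 2 parts
= 2 syllables


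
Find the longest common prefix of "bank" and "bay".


Word 1: "bank"
Word 2: "bay"
Comparing from start:
  Pos 0: 'b' == 'b'
  Pos 1: 'a' == 'a'
  Pos 2: 'n' != 'y' (stop)
LCP = "ba" (length 2)


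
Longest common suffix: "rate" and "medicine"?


Word 1: "rate"
Word 2: "medicine"
Comparing from end:
  Pos -1: 'e' == 'e'
  Pos -2: 't' != 'n' (stop)
LCS = "e" (length 1)


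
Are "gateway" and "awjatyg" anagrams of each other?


Word 1: "gateway" → sorted: aaegtwy
Word 2: "awjatyg" → sorted: aagjtwy
Same letters? aaegtwy != aagjtwy
Anagram = No


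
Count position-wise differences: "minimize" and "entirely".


Comparing character by character (same length = 8):
  Pos 0: 'm' vs 'e' !=
  Pos 1: 'i' vs 'n' !=
  Pos 2: 'n' vs 't' !=
  Pos 3: 'i' vs 'i' =
  Pos 4: 'm' vs 'r' !=
  Pos 5: 'i' vs 'e' !=
  Pos 6: 'z' vs 'l' !=
  Pos 7: 'e' vs 'y' !=
Hamming distance = 7


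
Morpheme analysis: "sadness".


Word: "sadness"
Morphemes: sad | -ness
Each morpheme carries meaning
= 2 morphemes


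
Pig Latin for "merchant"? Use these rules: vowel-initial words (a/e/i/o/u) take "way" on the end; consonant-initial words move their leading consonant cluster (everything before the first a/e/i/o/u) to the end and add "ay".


Word: "merchant"
Starts with consonant(s) → move to end, add 'ay'
Consonant cluster: "m"
Pig Latin = "erchantmay"


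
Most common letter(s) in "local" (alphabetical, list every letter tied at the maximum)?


Word: "local"
Letter counts:
  'a': 1
  'c': 1
  'l': 2
  'o': 1
Maximum count = 2
Most frequent = 'l' (2 times each)


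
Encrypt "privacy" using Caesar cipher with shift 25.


Word: "privacy"
Shift: 25
Each letter → (letter + shift) mod 26:
  'p' (15) + 25 = 14 → 'o'
  'r' (17) + 25 = 16 → 'q'
  'i' (8) + 25 = 7 → 'h'
  'v' (21) + 25 = 20 → 'u'
  'a' (0) + 25 = 25 → 'z'
  'c' (2) + 25 = 1 → 'b'
  'y' (24) + 25 = 23 → 'x'
Result = "oqhuzbx"


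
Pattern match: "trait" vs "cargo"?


Pattern of "trait": [0, 1, 2, 3, 0]
Pattern of "cargo": [0, 1, 2, 3, 4]
Patterns do not match
Same pattern = No


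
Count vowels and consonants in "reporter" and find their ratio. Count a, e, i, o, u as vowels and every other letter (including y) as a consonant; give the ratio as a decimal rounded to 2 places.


Word: "reporter"
Vowels (a,e,i,o,u): 3
Consonants: 5
Ratio = 3/5
= 0.60


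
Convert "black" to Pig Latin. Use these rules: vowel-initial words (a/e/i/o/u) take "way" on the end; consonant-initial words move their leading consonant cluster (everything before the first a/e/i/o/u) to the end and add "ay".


Word: "black"
Starts with consonant(s) → move to end, add 'ay'
Consonant cluster: "bl"
Pig Latin = "ackblay"


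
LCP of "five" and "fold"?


Word 1: "five"
Word 2: "fold"
Comparing from start:
  Pos 0: 'f' == 'f'
  Pos 1: 'i' != 'o' (stop)
LCP = "f" (length 1)


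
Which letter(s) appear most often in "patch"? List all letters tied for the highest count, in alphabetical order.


Word: "patch"
Letter counts:
  'a': 1
  'c': 1
  'h': 1
  'p': 1
  't': 1
Maximum count = 1
Most frequent = 'a', 'c', 'h', 'p', 't' (1 time each)


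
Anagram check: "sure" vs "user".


Word 1: "sure" → sorted: ersu
Word 2: "user" → sorted: ersu
Same letters? ersu == ersu
Anagram = Yes


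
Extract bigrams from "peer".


Word: "peer" (length 4)
Number of bigrams = 4 - 2 + 1 = 3
  Position 0: "pe"
  Position 1: "ee"
  Position 2: "er"
Bigrams = "pe", "ee", "er"


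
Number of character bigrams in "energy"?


Word: "energy" (length 6)
Number of 2-grams = length - 2 + 1 = 6 - 2 + 1
= 5


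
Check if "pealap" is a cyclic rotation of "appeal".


Word: "appeal", Candidate: "pealap"
Method: check if candidate is substring of word+word
"appealappeal" contains "pealap"? Yes
Is rotation = Yes


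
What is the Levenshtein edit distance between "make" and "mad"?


Word 1: "make" (length 4)
Word 2: "mad" (length 3)
One optimal edit sequence (insert/delete/substitute each cost 1):
  1. keep 'm'
  2. keep 'a'
  3. delete 'k'  (+1)
  4. substitute 'e' -> 'd'  (+1)
Total edit operations: 2
Edit distance = 2


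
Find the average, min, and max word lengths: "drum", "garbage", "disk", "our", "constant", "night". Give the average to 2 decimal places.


Lengths: "drum"=4, "garbage"=7, "disk"=4, "our"=3, "constant"=8, "night"=5
Sum = 31, Count = 6
Average = 31/6 = 5.17
= avg=5.17, min=3, max=8


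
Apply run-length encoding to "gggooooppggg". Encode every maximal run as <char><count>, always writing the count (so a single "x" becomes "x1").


String: "gggooooppggg"
Scanning for consecutive runs:
  'g' x 3
  'o' x 4
  'p' x 2
  'g' x 3
RLE = "g3o4p2g3"


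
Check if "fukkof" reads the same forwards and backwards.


Word: "fukkof"
Reversed: "fokkuf"
Forward == Backward? fukkof != fokkuf
Palindrome = No


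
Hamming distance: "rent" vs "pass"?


Comparing character by character (same length = 4):
  Pos 0: 'r' vs 'p' !=
  Pos 1: 'e' vs 'a' !=
  Pos 2: 'n' vs 's' !=
  Pos 3: 't' vs 's' !=
Hamming distance = 4


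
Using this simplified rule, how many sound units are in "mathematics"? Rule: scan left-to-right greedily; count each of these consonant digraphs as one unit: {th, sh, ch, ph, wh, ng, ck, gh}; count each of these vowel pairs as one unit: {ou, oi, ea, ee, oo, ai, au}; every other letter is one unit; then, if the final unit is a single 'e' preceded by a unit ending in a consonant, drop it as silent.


Word: "mathematics" (11 letters)
Left-to-right scan:
  [1] 'm' (letter)
  [2] 'a' (letter)
  [3] 'th' (digraph)
  [4] 'e' (letter)
  [5] 'm' (letter)
  [6] 'a' (letter)
  [7] 't' (letter)
  [8] 'i' (letter)
  [9] 'c' (letter)
  [10] 's' (letter)
Units from scan: 10
Sound units = 10 units


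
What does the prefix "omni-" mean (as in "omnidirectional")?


Prefix: omni-
Example: omnidirectional = omni- + directional
Meaning = all


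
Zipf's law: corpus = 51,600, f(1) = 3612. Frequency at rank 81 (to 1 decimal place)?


Zipf's law: f(r) = f(1) / r
f(1) = 3612
f(81) = 3612 / 81
= 44.6 occurrences


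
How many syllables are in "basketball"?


Word: "basketball"
Syllable breakdown: bas · ket · ball
Counting: 3 parts
= 3 syllables


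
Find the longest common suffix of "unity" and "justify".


Word 1: "unity"
Word 2: "justify"
Comparing from end:
  Pos -1: 'y' == 'y'
  Pos -2: 't' != 'f' (stop)
LCS = "y" (length 1)


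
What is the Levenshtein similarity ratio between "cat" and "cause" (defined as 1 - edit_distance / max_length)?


Word 1: "cat" (length 3)
Word 2: "cause" (length 5)
One optimal edit sequence:
  1. keep 'c'
  2. keep 'a'
  3. insert 'u'  (+1)
  4. insert 's'  (+1)
  5. substitute 't' -> 'e'  (+1)
Edit distance = 3
Max length = max(3, 5) = 5
Similarity = 1 - 3/5
= 0.4000


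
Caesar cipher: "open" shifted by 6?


Word: "open"
Shift: 6
Each letter → (letter + shift) mod 26:
  'o' (14) + 6 = 20 → 'u'
  'p' (15) + 6 = 21 → 'v'
  'e' (4) + 6 = 10 → 'k'
  'n' (13) + 6 = 19 → 't'
Result = "uvkt"


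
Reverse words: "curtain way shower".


Original: "curtain way shower"
Words (1..n): curtain | way | shower
Reversed (n..1): shower | way | curtain
Result = "shower way curtain"


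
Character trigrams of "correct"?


Word: "correct" (length 7)
Number of trigrams = 7 - 3 + 1 = 5
  Position 0: "cor"
  Position 1: "orr"
  Position 2: "rre"
  Position 3: "rec"
  Position 4: "ect"
Trigrams = "cor", "orr", "rre", "rec", "ect"


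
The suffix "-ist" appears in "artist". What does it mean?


Suffix: -ist
As in: artist -> art + -ist
Meaning = one who practices


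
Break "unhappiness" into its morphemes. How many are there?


Word: "unhappiness"
Morphemes: un- / happi / -ness
Each morpheme carries meaning
= 3 morphemes


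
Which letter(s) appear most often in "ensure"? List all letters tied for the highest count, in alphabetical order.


Word: "ensure"
Letter counts:
  'e': 2
  'n': 1
  'r': 1
  's': 1
  'u': 1
Maximum count = 2
Most frequent = 'e' (2 times each)


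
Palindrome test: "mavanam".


Word: "mavanam"
Reversed: "manavam"
Forward == Backward? mavanam != manavam
Palindrome = No


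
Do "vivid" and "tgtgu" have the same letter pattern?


Pattern of "vivid": [0, 1, 0, 1, 2]
Pattern of "tgtgu": [0, 1, 0, 1, 2]
Patterns match
Same pattern = Yes


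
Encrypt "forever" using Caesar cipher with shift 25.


Word: "forever"
Shift: 25
Each letter → (letter + shift) mod 26:
  'f' (5) + 25 = 4 → 'e'
  'o' (14) + 25 = 13 → 'n'
  'r' (17) + 25 = 16 → 'q'
  'e' (4) + 25 = 3 → 'd'
  'v' (21) + 25 = 20 → 'u'
  'e' (4) + 25 = 3 → 'd'
  'r' (17) + 25 = 16 → 'q'
Result = "enqdudq"


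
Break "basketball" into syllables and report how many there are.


Word: "basketball"
Syllable breakdown: bas / ket / ball
Counting: 3 parts
= 3 syllables


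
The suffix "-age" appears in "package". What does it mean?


Suffix: -age
Example: package = pack + -age
Meaning = result / collection


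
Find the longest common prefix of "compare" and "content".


Word 1: "compare"
Word 2: "content"
Comparing from start:
  Pos 0: 'c' == 'c'
  Pos 1: 'o' == 'o'
  Pos 2: 'm' != 'n' (stop)
LCP = "co" (length 2)


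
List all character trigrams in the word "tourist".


Word: "tourist" (length 7)
Number of trigrams = 7 - 3 + 1 = 5
  Position 0: "tou"
  Position 1: "our"
  Position 2: "uri"
  Position 3: "ris"
  Position 4: "ist"
Trigrams = "tou", "our", "uri", "ris", "ist"


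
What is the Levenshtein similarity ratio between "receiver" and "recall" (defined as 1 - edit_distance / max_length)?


Word 1: "receiver" (length 8)
Word 2: "recall" (length 6)
One optimal edit sequence:
  1. keep 'r'
  2. keep 'e'
  3. keep 'c'
  4. delete 'e'  (+1)
  5. delete 'i'  (+1)
  6. substitute 'v' -> 'a'  (+1)
  7. substitute 'e' -> 'l'  (+1)
  8. substitute 'r' -> 'l'  (+1)
Edit distance = 5
Max length = max(8, 6) = 8
Similarity = 1 - 5/8
= 0.3750


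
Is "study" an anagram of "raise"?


Word 1: "raise" → sorted: aeirs
Word 2: "study" → sorted: dstuy
Same letters? aeirs != dstuy
Anagram = No


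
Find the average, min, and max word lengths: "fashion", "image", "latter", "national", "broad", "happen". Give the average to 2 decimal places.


Lengths: "fashion"=7, "image"=5, "latter"=6, "national"=8, "broad"=5, "happen"=6
Sum = 37, Count = 6
Average = 37/6 = 6.17
= avg=6.17, min=5, max=8


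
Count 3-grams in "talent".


Word: "talent" (length 6)
Number of 3-grams = length - 3 + 1 = 6 - 3 + 1
= 4


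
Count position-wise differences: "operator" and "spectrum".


Comparing character by character (same length = 8):
  Pos 0: 'o' vs 's' !=
  Pos 1: 'p' vs 'p' =
  Pos 2: 'e' vs 'e' =
  Pos 3: 'r' vs 'c' !=
  Pos 4: 'a' vs 't' !=
  Pos 5: 't' vs 'r' !=
  Pos 6: 'o' vs 'u' !=
  Pos 7: 'r' vs 'm' !=
Hamming distance = 6


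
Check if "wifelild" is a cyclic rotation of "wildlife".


Word: "wildlife", Candidate: "wifelild"
Method: check if candidate is substring of word+word
"wildlifewildlife" contains "wifelild"? No
Is rotation = No


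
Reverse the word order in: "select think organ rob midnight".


Original: "select think organ rob midnight"
Words (1..n): select | think | organ | rob | midnight
Reversed (n..1): midnight | rob | organ | think | select
Result = "midnight rob organ think select"


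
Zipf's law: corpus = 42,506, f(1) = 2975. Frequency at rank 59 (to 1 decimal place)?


Zipf's law: f(r) = f(1) / r
f(1) = 2975
f(59) = 2975 / 59
= 50.4 occurrences


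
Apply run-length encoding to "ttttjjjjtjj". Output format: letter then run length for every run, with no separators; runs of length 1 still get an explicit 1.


String: "ttttjjjjtjj"
Scanning for consecutive runs:
  't' x 4
  'j' x 4
  't' x 1
  'j' x 2
RLE = "t4j4t1j2"


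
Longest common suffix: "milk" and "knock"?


Word 1: "milk"
Word 2: "knock"
Comparing from end:
  Pos -1: 'k' == 'k'
  Pos -2: 'l' != 'c' (stop)
LCS = "k" (length 1)


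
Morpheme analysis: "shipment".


Word: "shipment"
Morphemes: ship / -ment
Each morpheme carries meaning
= 2 morphemes


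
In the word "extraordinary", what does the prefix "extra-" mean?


Prefix: extra-
Example: extraordinary (extra- + ordinary)
Meaning = beyond


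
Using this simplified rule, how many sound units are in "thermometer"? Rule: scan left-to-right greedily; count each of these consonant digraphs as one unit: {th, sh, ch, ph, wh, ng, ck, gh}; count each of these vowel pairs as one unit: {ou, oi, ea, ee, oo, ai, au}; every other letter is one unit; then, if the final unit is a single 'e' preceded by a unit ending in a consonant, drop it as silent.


Word: "thermometer" (11 letters)
Left-to-right scan:
  1. 'th' (digraph)
  2. 'e' (letter)
  3. 'r' (letter)
  4. 'm' (letter)
  5. 'o' (letter)
  6. 'm' (letter)
  7. 'e' (letter)
  8. 't' (letter)
  9. 'e' (letter)
  10. 'r' (letter)
Units from scan: 10
Sound units = 10 units


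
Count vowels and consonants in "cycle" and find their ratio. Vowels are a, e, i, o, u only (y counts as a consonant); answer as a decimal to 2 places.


Word: "cycle"
Vowels (a,e,i,o,u): 1
Consonants: 4
Ratio = 1/4
= 0.25


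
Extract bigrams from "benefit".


Word: "benefit" (length 7)
Number of bigrams = 7 - 2 + 1 = 6
  Position 0: "be"
  Position 1: "en"
  Position 2: "ne"
  Position 3: "ef"
  Position 4: "fi"
  Position 5: "it"
Bigrams = "be", "en", "ne", "ef", "fi", "it"


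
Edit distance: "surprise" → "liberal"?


Word 1: "surprise" (length 8)
Word 2: "liberal" (length 7)
One optimal edit sequence (insert/delete/substitute each cost 1):
  1. substitute 's' -> 'l'  (+1)
  2. substitute 'u' -> 'i'  (+1)
  3. substitute 'r' -> 'b'  (+1)
  4. substitute 'p' -> 'e'  (+1)
  5. keep 'r'
  6. delete 'i'  (+1)
  7. substitute 's' -> 'a'  (+1)
  8. substitute 'e' -> 'l'  (+1)
Total edit operations: 7
Edit distance = 7


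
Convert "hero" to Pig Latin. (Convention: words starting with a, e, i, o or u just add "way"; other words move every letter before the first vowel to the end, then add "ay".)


Word: "hero"
Starts with consonant(s) → move to end, add 'ay'
Consonant cluster: "h"
Pig Latin = "erohay"


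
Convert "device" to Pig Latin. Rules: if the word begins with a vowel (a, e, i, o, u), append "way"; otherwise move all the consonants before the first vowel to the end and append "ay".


Word: "device"
Starts with consonant(s) → move to end, add 'ay'
Consonant cluster: "d"
Pig Latin = "eviceday"


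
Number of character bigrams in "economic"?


Word: "economic" (length 8)
Number of 2-grams = length - 2 + 1 = 8 - 2 + 1
= 7


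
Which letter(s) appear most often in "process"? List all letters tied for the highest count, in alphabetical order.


Word: "process"
Letter counts:
  'c': 1
  'e': 1
  'o': 1
  'p': 1
  'r': 1
  's': 2
Maximum count = 2
Most frequent = 's' (2 times each)


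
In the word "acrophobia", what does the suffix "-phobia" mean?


Suffix: -phobia
As in: acrophobia -> acro- + -phobia
Meaning = fear of


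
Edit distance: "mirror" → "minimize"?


Word 1: "mirror" (length 6)
Word 2: "minimize" (length 8)
One optimal edit sequence (insert/delete/substitute each cost 1):
  1. keep 'm'
  2. insert 'i'  (+1)
  3. insert 'n'  (+1)
  4. keep 'i'
  5. substitute 'r' -> 'm'  (+1)
  6. substitute 'r' -> 'i'  (+1)
  7. substitute 'o' -> 'z'  (+1)
  8. substitute 'r' -> 'e'  (+1)
Total edit operations: 6
Edit distance = 6


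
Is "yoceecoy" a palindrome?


Word: "yoceecoy"
Reversed: "yoceecoy"
Forward == Backward? yoceecoy == yoceecoy
Palindrome = Yes


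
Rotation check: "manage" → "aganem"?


Word: "manage", Candidate: "aganem"
Method: check if candidate is substring of word+word
"managemanage" contains "aganem"? No
Is rotation = No


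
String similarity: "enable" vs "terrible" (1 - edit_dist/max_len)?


Word 1: "enable" (length 6)
Word 2: "terrible" (length 8)
One optimal edit sequence:
  1. insert 't'  (+1)
  2. keep 'e'
  3. insert 'r'  (+1)
  4. substitute 'n' -> 'r'  (+1)
  5. substitute 'a' -> 'i'  (+1)
  6. keep 'b'
  7. keep 'l'
  8. keep 'e'
Edit distance = 4
Max length = max(6, 8) = 8
Similarity = 1 - 4/8
= 0.5000


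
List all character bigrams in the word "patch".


Word: "patch" (length 5)
Number of bigrams = 5 - 2 + 1 = 4
  Position 0: "pa"
  Position 1: "at"
  Position 2: "tc"
  Position 3: "ch"
Bigrams = "pa", "at", "tc", "ch"


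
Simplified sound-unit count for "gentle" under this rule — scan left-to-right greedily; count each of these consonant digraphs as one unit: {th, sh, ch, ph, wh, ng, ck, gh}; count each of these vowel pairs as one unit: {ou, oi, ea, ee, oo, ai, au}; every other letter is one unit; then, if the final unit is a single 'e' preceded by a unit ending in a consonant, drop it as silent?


Word: "gentle" (6 letters)
Left-to-right scan:
  1. 'g' (letter)
  2. 'e' (letter)
  3. 'n' (letter)
  4. 't' (letter)
  5. 'l' (letter)
  6. 'e' (letter)
Units from scan: 6
Final unit is 'e' after a consonant -> drop as silent (-1)
Sound units = 5 units


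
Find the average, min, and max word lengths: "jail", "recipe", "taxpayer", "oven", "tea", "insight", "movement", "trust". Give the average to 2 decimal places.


Lengths: "jail"=4, "recipe"=6, "taxpayer"=8, "oven"=4, "tea"=3, "insight"=7, "movement"=8, "trust"=5
Sum = 45, Count = 8
Average = 45/8 = 5.63
= avg=5.63, min=3, max=8


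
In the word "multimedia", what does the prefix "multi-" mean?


Prefix: multi-
Example: multimedia (multi- + media)
Meaning = many


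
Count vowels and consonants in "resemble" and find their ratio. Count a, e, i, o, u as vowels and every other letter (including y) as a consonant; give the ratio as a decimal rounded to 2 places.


Word: "resemble"
Vowels (a,e,i,o,u): 3
Consonants: 5
Ratio = 3/5
= 0.60


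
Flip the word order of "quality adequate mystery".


Original: "quality adequate mystery"
Words (1..n): quality | adequate | mystery
Reversed (n..1): mystery | adequate | quality
Result = "mystery adequate quality"


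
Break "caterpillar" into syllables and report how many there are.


Word: "caterpillar"
Syllable breakdown: cat | er | pil | lar
Counting: 4 parts
= 4 syllables


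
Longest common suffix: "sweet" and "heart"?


Word 1: "sweet"
Word 2: "heart"
Comparing from end:
  Pos -1: 't' == 't'
  Pos -2: 'e' != 'r' (stop)
LCS = "t" (length 1)


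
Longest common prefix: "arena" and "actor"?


Word 1: "arena"
Word 2: "actor"
Comparing from start:
  Pos 0: 'a' == 'a'
  Pos 1: 'r' != 'c' (stop)
LCP = "a" (length 1)


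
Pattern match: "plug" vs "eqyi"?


Pattern of "plug": [0, 1, 2, 3]
Pattern of "eqyi": [0, 1, 2, 3]
Patterns match
Same pattern = Yes


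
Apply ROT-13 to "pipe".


Word: "pipe"
Shift: 13
Each letter → (letter + shift) mod 26:
  'p' (15) + 13 = 2 → 'c'
  'i' (8) + 13 = 21 → 'v'
  'p' (15) + 13 = 2 → 'c'
  'e' (4) + 13 = 17 → 'r'
Result = "cvcr"


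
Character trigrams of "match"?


Word: "match" (length 5)
Number of trigrams = 5 - 3 + 1 = 3
  Position 0: "mat"
  Position 1: "atc"
  Position 2: "tch"
Trigrams = "mat", "atc", "tch"


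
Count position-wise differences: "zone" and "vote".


Comparing character by character (same length = 4):
  Pos 0: 'z' vs 'v' !=
  Pos 1: 'o' vs 'o' =
  Pos 2: 'n' vs 't' !=
  Pos 3: 'e' vs 'e' =
Hamming distance = 2


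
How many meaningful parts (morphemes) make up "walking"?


Word: "walking"
Morphemes: walk | -ing
Each morpheme carries meaning
= 2 morphemes


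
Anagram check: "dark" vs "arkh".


Word 1: "dark" → sorted: adkr
Word 2: "arkh" → sorted: ahkr
Same letters? adkr != ahkr
Anagram = No


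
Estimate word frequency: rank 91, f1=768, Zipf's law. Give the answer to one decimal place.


Zipf's law: f(r) = f(1) / r
f(1) = 768
f(91) = 768 / 91
= 8.4 occurrences


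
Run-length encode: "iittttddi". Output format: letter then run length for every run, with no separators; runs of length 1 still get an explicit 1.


String: "iittttddi"
Scanning for consecutive runs:
  'i' x 2
  't' x 4
  'd' x 2
  'i' x 1
RLE = "i2t4d2i1"


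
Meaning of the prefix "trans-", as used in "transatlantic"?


Prefix: trans-
Example: transatlantic (trans- + atlantic)
Meaning = across


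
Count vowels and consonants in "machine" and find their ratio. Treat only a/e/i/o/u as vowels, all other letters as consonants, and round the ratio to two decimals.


Word: "machine"
Vowels (a,e,i,o,u): 3
Consonants: 4
Ratio = 3/4
= 0.75


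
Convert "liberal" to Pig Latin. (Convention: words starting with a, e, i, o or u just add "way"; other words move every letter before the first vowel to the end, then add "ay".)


Word: "liberal"
Starts with consonant(s) → move to end, add 'ay'
Consonant cluster: "l"
Pig Latin = "iberallay"


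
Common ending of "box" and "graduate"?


Word 1: "box"
Word 2: "graduate"
Comparing from end:
  Pos -1: 'x' != 'e' (stop)
LCS = "" (length 0)


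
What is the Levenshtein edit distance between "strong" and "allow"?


Word 1: "strong" (length 6)
Word 2: "allow" (length 5)
One optimal edit sequence (insert/delete/substitute each cost 1):
  1. substitute 's' -> 'a'  (+1)
  2. substitute 't' -> 'l'  (+1)
  3. substitute 'r' -> 'l'  (+1)
  4. keep 'o'
  5. delete 'n'  (+1)
  6. substitute 'g' -> 'w'  (+1)
Total edit operations: 5
Edit distance = 5


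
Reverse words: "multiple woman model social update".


Original: "multiple woman model social update"
Words (1..n): multiple | woman | model | social | update
Reversed (n..1): update | social | model | woman | multiple
Result = "update social model woman multiple"


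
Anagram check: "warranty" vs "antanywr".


Word 1: "warranty" → sorted: aanrrtwy
Word 2: "antanywr" → sorted: aannrtwy
Same letters? aanrrtwy != aannrtwy
Anagram = No


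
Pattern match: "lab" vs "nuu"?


Pattern of "lab": [0, 1, 2]
Pattern of "nuu": [0, 1, 1]
Patterns do not match
Same pattern = No


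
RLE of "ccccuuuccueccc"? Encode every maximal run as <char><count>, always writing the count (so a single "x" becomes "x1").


String: "ccccuuuccueccc"
Scanning for consecutive runs:
  'c' x 4
  'u' x 3
  'c' x 2
  'u' x 1
  'e' x 1
  'c' x 3
RLE = "c4u3c2u1e1c3"


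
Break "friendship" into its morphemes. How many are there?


Word: "friendship"
Morphemes: friend + -ship
Each morpheme carries meaning
= 2 morphemes


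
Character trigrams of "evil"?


Word: "evil" (length 4)
Number of trigrams = 4 - 3 + 1 = 2
  Position 0: "evi"
  Position 1: "vil"
Trigrams = "evi", "vil"


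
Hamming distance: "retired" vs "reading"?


Comparing character by character (same length = 7):
  Pos 0: 'r' vs 'r' =
  Pos 1: 'e' vs 'e' =
  Pos 2: 't' vs 'a' !=
  Pos 3: 'i' vs 'd' !=
  Pos 4: 'r' vs 'i' !=
  Pos 5: 'e' vs 'n' !=
  Pos 6: 'd' vs 'g' !=
Hamming distance = 5


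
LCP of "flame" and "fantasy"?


Word 1: "flame"
Word 2: "fantasy"
Comparing from start:
  Pos 0: 'f' == 'f'
  Pos 1: 'l' != 'a' (stop)
LCP = "f" (length 1)


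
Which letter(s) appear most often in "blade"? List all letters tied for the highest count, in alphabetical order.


Word: "blade"
Letter counts:
  'a': 1
  'b': 1
  'd': 1
  'e': 1
  'l': 1
Maximum count = 1
Most frequent = 'a', 'b', 'd', 'e', 'l' (1 time each)


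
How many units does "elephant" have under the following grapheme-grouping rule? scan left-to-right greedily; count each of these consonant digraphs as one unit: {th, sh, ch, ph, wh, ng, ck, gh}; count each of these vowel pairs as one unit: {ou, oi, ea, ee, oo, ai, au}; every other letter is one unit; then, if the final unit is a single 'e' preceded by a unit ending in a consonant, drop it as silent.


Word: "elephant" (8 letters)
Left-to-right scan:
  1. 'e' (letter)
  2. 'l' (letter)
  3. 'e' (letter)
  4. 'ph' (digraph)
  5. 'a' (letter)
  6. 'n' (letter)
  7. 't' (letter)
Units from scan: 7
Sound units = 7 units


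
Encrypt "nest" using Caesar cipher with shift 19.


Word: "nest"
Shift: 19
Each letter → (letter + shift) mod 26:
  'n' (13) + 19 = 6 → 'g'
  'e' (4) + 19 = 23 → 'x'
  's' (18) + 19 = 11 → 'l'
  't' (19) + 19 = 12 → 'm'
Result = "gxlm"


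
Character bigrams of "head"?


Word: "head" (length 4)
Number of bigrams = 4 - 2 + 1 = 3
  Position 0: "he"
  Position 1: "ea"
  Position 2: "ad"
Bigrams = "he", "ea", "ad"


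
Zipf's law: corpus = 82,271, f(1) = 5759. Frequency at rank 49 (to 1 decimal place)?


Zipf's law: f(r) = f(1) / r
f(1) = 5759
f(49) = 5759 / 49
= 117.5 occurrences


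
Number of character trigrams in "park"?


Word: "park" (length 4)
Number of 3-grams = length - 3 + 1 = 4 - 3 + 1
= 2


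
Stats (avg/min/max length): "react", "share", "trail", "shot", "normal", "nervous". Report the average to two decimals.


Lengths: "react"=5, "share"=5, "trail"=5, "shot"=4, "normal"=6, "nervous"=7
Sum = 32, Count = 6
Average = 32/6 = 5.33
= avg=5.33, min=4, max=7


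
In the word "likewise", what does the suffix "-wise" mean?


Suffix: -wise
Example: likewise (like + -wise)
Meaning = in the manner of


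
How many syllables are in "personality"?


Word: "personality"
Syllable breakdown: per / son / al / i / ty
Counting: 5 parts
= 5 syllables


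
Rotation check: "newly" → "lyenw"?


Word: "newly", Candidate: "lyenw"
Method: check if candidate is substring of word+word
"newlynewly" contains "lyenw"? No
Is rotation = No


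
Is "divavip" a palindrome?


Word: "divavip"
Reversed: "pivavid"
Forward == Backward? divavip != pivavid
Palindrome = No


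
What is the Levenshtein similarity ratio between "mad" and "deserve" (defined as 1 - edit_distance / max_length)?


Word 1: "mad" (length 3)
Word 2: "deserve" (length 7)
One optimal edit sequence:
  1. insert 'd'  (+1)
  2. insert 'e'  (+1)
  3. insert 's'  (+1)
  4. insert 'e'  (+1)
  5. substitute 'm' -> 'r'  (+1)
  6. substitute 'a' -> 'v'  (+1)
  7. substitute 'd' -> 'e'  (+1)
Edit distance = 7
Max length = max(3, 7) = 7
Similarity = 1 - 7/7
= 0.0000


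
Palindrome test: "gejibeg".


Word: "gejibeg"
Reversed: "gebijeg"
Forward == Backward? gejibeg != gebijeg
Palindrome = No


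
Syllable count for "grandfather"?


Word: "grandfather"
Syllable breakdown: grand | fa | ther
Counting: 3 parts
= 3 syllables


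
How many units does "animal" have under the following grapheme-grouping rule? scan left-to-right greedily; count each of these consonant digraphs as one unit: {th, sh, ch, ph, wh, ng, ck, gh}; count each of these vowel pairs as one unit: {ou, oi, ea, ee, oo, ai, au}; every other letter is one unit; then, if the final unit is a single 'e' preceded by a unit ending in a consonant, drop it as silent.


Word: "animal" (6 letters)
Left-to-right scan:
  (1) 'a' (letter)
  (2) 'n' (letter)
  (3) 'i' (letter)
  (4) 'm' (letter)
  (5) 'a' (letter)
  (6) 'l' (letter)
Units from scan: 6
Sound units = 6 units


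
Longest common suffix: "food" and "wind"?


Word 1: "food"
Word 2: "wind"
Comparing from end:
  Pos -1: 'd' == 'd'
  Pos -2: 'o' != 'n' (stop)
LCS = "d" (length 1)


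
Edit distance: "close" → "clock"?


Word 1: "close" (length 5)
Word 2: "clock" (length 5)
One optimal edit sequence (insert/delete/substitute each cost 1):
  1. keep 'c'
  2. keep 'l'
  3. keep 'o'
  4. substitute 's' -> 'c'  (+1)
  5. substitute 'e' -> 'k'  (+1)
Total edit operations: 2
Edit distance = 2


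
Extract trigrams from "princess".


Word: "princess" (length 8)
Number of trigrams = 8 - 3 + 1 = 6
  Position 0: "pri"
  Position 1: "rin"
  Position 2: "inc"
  Position 3: "nce"
  Position 4: "ces"
  Position 5: "ess"
Trigrams = "pri", "rin", "inc", "nce", "ces", "ess"


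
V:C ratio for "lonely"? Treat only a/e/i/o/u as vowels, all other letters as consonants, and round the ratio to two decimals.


Word: "lonely"
Vowels (a,e,i,o,u): 2
Consonants: 4
Ratio = 2/4
= 0.50


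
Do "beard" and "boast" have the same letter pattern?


Pattern of "beard": [0, 1, 2, 3, 4]
Pattern of "boast": [0, 1, 2, 3, 4]
Patterns match
Same pattern = Yes


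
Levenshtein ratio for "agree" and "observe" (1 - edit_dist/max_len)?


Word 1: "agree" (length 5)
Word 2: "observe" (length 7)
One optimal edit sequence:
  1. insert 'o'  (+1)
  2. insert 'b'  (+1)
  3. substitute 'a' -> 's'  (+1)
  4. substitute 'g' -> 'e'  (+1)
  5. keep 'r'
  6. substitute 'e' -> 'v'  (+1)
  7. keep 'e'
Edit distance = 5
Max length = max(5, 7) = 7
Similarity = 1 - 5/7
= 0.2857


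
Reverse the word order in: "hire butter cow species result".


Original: "hire butter cow species result"
Words (1..n): hire | butter | cow | species | result
Reversed (n..1): result | species | cow | butter | hire
Result = "result species cow butter hire"


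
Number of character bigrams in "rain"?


Word: "rain" (length 4)
Number of 2-grams = length - 2 + 1 = 4 - 2 + 1
= 3


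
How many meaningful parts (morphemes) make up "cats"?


Word: "cats"
Morphemes: cat + -s
Each morpheme carries meaning
= 2 morphemes


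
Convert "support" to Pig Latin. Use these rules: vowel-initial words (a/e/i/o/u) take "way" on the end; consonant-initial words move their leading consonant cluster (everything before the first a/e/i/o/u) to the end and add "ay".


Word: "support"
Starts with consonant(s) → move to end, add 'ay'
Consonant cluster: "s"
Pig Latin = "upportsay"


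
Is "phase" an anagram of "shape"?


Word 1: "shape" → sorted: aehps
Word 2: "phase" → sorted: aehps
Same letters? aehps == aehps
Anagram = Yes


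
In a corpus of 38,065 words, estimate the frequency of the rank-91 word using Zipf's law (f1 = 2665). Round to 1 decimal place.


Zipf's law: f(r) = f(1) / r
f(1) = 2665
f(91) = 2665 / 91
= 29.3 occurrences


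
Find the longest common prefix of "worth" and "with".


Word 1: "worth"
Word 2: "with"
Comparing from start:
  Pos 0: 'w' == 'w'
  Pos 1: 'o' != 'i' (stop)
LCP = "w" (length 1)


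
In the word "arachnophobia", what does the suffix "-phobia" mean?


Suffix: -phobia
Example: arachnophobia (arachno- + -phobia)
Meaning = fear of


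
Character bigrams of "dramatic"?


Word: "dramatic" (length 8)
Number of bigrams = 8 - 2 + 1 = 7
  Position 0: "dr"
  Position 1: "ra"
  Position 2: "am"
  Position 3: "ma"
  Position 4: "at"
  Position 5: "ti"
  Position 6: "ic"
Bigrams = "dr", "ra", "am", "ma", "at", "ti", "ic"


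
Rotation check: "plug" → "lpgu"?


Word: "plug", Candidate: "lpgu"
Method: check if candidate is substring of word+word
"plugplug" contains "lpgu"? No
Is rotation = No


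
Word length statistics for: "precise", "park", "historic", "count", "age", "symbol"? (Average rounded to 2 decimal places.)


Lengths: "precise"=7, "park"=4, "historic"=8, "count"=5, "age"=3, "symbol"=6
Sum = 33, Count = 6
Average = 33/6 = 5.50
= avg=5.50, min=3, max=8


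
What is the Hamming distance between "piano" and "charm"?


Comparing character by character (same length = 5):
  Pos 0: 'p' vs 'c' !=
  Pos 1: 'i' vs 'h' !=
  Pos 2: 'a' vs 'a' =
  Pos 3: 'n' vs 'r' !=
  Pos 4: 'o' vs 'm' !=
Hamming distance = 4


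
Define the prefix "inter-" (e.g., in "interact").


Prefix: inter-
As in: interact -> inter- + act
Meaning = between


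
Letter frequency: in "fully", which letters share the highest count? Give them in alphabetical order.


Word: "fully"
Letter counts:
  'f': 1
  'l': 2
  'u': 1
  'y': 1
Maximum count = 2
Most frequent = 'l' (2 times each)


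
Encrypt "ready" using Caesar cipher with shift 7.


Word: "ready"
Shift: 7
Each letter → (letter + shift) mod 26:
  'r' (17) + 7 = 24 → 'y'
  'e' (4) + 7 = 11 → 'l'
  'a' (0) + 7 = 7 → 'h'
  'd' (3) + 7 = 10 → 'k'
  'y' (24) + 7 = 5 → 'f'
Result = "ylhkf"


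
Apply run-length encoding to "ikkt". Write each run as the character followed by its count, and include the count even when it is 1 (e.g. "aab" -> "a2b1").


String: "ikkt"
Scanning for consecutive runs:
  'i' x 1
  'k' x 2
  't' x 1
RLE = "i1k2t1"


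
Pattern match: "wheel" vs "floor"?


Pattern of "wheel": [0, 1, 2, 2, 3]
Pattern of "floor": [0, 1, 2, 2, 3]
Patterns match
Same pattern = Yes


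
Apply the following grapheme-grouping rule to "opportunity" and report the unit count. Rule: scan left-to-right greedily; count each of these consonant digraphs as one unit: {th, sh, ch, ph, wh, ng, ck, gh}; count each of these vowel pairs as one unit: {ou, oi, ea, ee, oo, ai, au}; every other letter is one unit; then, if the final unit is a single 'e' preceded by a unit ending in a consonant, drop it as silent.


Word: "opportunity" (11 letters)
Left-to-right scan:
  1. 'o' (letter)
  2. 'p' (letter)
  3. 'p' (letter)
  4. 'o' (letter)
  5. 'r' (letter)
  6. 't' (letter)
  7. 'u' (letter)
  8. 'n' (letter)
  9. 'i' (letter)
  10. 't' (letter)
  11. 'y' (letter)
Units from scan: 11
Sound units = 11 units


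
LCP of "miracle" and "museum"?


Word 1: "miracle"
Word 2: "museum"
Comparing from start:
  Pos 0: 'm' == 'm'
  Pos 1: 'i' != 'u' (stop)
LCP = "m" (length 1)


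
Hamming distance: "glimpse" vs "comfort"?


Comparing character by character (same length = 7):
  Pos 0: 'g' vs 'c' !=
  Pos 1: 'l' vs 'o' !=
  Pos 2: 'i' vs 'm' !=
  Pos 3: 'm' vs 'f' !=
  Pos 4: 'p' vs 'o' !=
  Pos 5: 's' vs 'r' !=
  Pos 6: 'e' vs 't' !=
Hamming distance = 7


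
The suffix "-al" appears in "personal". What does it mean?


Suffix: -al
As in: personal -> person + -al
Meaning = relating to


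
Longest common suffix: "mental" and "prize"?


Word 1: "mental"
Word 2: "prize"
Comparing from end:
  Pos -1: 'l' != 'e' (stop)
LCS = "" (length 0)
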